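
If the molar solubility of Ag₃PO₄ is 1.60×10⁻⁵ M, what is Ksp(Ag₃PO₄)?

Ksp = 1.77×10⁻¹⁸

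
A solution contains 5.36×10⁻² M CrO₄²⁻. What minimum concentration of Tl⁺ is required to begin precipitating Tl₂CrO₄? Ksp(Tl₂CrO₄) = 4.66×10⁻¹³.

Each salt precipitates once Q = Ksp for that salt.
Tl₂CrO₄(s) ⇌ 2 Tl⁺(aq) + CrO₄²⁻(aq)
Ksp = [Tl⁺]^2[CrO₄²⁻] = [Tl⁺]^2(5.36×10⁻²)
[Tl⁺]^2 = 4.66×10⁻¹³ / (5.36×10⁻²) = 8.69×10⁻¹²
[Tl⁺] = 2.95×10⁻⁶ M

2.95×10⁻⁶ M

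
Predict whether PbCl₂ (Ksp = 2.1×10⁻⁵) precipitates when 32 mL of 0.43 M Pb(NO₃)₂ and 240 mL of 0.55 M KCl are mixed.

Yes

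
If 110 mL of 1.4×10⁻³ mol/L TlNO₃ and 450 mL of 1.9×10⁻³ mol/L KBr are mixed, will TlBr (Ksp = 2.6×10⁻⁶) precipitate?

After mixing, V = 110 mL + 450 mL = 560 mL.
[Tl⁺] = (1.4×10⁻³)(110)/560 = 2.8×10⁻⁴ mol/L
[Br⁻] = (1.9×10⁻³)(450)/560 = 1.5×10⁻³ mol/L
Q = [Tl⁺][Br⁻] = 4.2×10⁻⁷
Q = 4.2×10⁻⁷ < Ksp = 2.6×10⁻⁶, so the solution is unsaturated and no precipitate forms.

No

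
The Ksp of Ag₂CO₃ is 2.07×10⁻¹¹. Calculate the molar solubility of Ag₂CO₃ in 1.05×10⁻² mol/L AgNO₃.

1.88×10⁻⁷ M

Ag₂CO₃(s) ⇌ 2 Ag⁺(aq) + CO₃²⁻(aq)
The solution already contains Ag⁺ at 1.05×10⁻² mol/L. Let s be the molar solubility of Ag₂CO₃.
[Ag⁺] ≈ 1.05×10⁻² mol/L (common ion dominates); [CO₃²⁻] = s.
Ksp = [Ag⁺]^2[CO₃²⁻] = (1.05×10⁻²)^2s
s = 2.07×10⁻¹¹ / (1.05×10⁻²)^2 = 1.88×10⁻⁷
s = 1.88×10⁻⁷ mol/L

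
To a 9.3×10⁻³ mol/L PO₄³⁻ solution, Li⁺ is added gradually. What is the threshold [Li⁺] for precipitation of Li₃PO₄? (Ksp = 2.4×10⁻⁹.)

The threshold for precipitation is Q = Ksp.
Li₃PO₄(s) ⇌ 3 Li⁺(aq) + PO₄³⁻(aq)
Ksp = [Li⁺]^3[PO₄³⁻] = [Li⁺]^3(9.3×10⁻³)
[Li⁺]^3 = 2.4×10⁻⁹ / (9.3×10⁻³) = 2.6×10⁻⁷
[Li⁺] = 6.4×10⁻³ mol/L

6.4×10⁻³ M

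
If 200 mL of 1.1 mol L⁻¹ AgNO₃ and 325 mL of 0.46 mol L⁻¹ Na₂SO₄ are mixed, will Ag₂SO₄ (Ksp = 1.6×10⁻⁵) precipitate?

Yes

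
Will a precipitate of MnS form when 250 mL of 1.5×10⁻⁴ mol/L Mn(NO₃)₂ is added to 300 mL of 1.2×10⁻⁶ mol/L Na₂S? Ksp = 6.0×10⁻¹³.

Yes

After mixing, V = 250 mL + 300 mL = 550 mL.
[Mn²⁺] = (1.5×10⁻⁴)(250)/550 = 6.8×10⁻⁵ mol/L
[S²⁻] = (1.2×10⁻⁶)(300)/550 = 6.5×10⁻⁷ mol/L
Q = [Mn²⁺][S²⁻] = 4.5×10⁻¹¹
Q = 4.5×10⁻¹¹ > Ksp = 6.0×10⁻¹³, so the solution is supersaturated and MnS precipitates.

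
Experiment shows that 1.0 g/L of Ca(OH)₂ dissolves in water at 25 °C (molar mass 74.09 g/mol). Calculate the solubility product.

s = (1.0 g L⁻¹)/(74.09 g mol⁻¹) = 1.350×10⁻² M
Ca(OH)₂(s) ⇌ Ca²⁺(aq) + 2 OH⁻(aq)
Let s be the molar solubility. Then [Ca²⁺] = s and [OH⁻] = 2s.
Ksp = [Ca²⁺][OH⁻]^2 = s · (2s)^2 = 4s^3
Ksp = 4 × (1.350×10⁻²)^3 = 9.8×10⁻⁶

Ksp = 9.8×10⁻⁶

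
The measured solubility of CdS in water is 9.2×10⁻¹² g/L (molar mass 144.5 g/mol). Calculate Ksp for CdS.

Molar solubility s = (9.2×10⁻¹² g/L) / (144.5 g/mol) = 6.367×10⁻¹⁴ mol/L
CdS(s) ⇌ Cd²⁺(aq) + S²⁻(aq)
For each mole of CdS that dissolves per liter, [Cd²⁺] = s and [S²⁻] = s; let s denote this solubility.
Ksp = [Cd²⁺][S²⁻] = s · s = s^2
Ksp = (6.367×10⁻¹⁴)^2 = 4.1×10⁻²⁷

Ksp = 4.1×10⁻²⁷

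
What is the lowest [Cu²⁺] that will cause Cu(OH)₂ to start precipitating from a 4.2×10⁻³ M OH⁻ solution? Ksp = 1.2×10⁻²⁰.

The threshold for precipitation is Q = Ksp.
Cu(OH)₂(s) ⇌ Cu²⁺(aq) + 2 OH⁻(aq)
Ksp = [Cu²⁺][OH⁻]^2 = [Cu²⁺](4.2×10⁻³)^2
[Cu²⁺] = 1.2×10⁻²⁰ / (4.2×10⁻³)^2 = 6.8×10⁻¹⁶
[Cu²⁺] = 6.8×10⁻¹⁶ M

6.8×10⁻¹⁶ M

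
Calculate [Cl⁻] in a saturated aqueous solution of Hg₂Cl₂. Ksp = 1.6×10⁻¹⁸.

Hg₂Cl₂(s) ⇌ Hg₂²⁺(aq) + 2 Cl⁻(aq)
Let s be the molar solubility. Then [Hg₂²⁺] = s and [Cl⁻] = 2s.
Ksp = [Hg₂²⁺][Cl⁻]^2 = s · (2s)^2 = 4s^3 = 1.6×10⁻¹⁸
s = 7.4×10⁻⁷ mol L⁻¹
[Cl⁻] = 2s = 1.5×10⁻⁶ mol L⁻¹

1.5×10⁻⁶ M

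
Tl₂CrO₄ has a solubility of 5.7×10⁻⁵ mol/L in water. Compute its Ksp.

Tl₂CrO₄(s) ⇌ 2 Tl⁺(aq) + CrO₄²⁻(aq)
With molar solubility s: [Tl⁺] = 2s, [CrO₄²⁻] = s.
Ksp = [Tl⁺]^2[CrO₄²⁻] = (2s)^2 · s = 4s^3
Ksp = 4 × (5.7×10⁻⁵)^3 = 7.4×10⁻¹³

Ksp = 7.4×10⁻¹³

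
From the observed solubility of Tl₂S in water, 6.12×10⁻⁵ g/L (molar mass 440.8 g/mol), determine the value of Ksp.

s = (6.12×10⁻⁵ g L⁻¹)/(440.8 g mol⁻¹) = 1.3884×10⁻⁷ M
Tl₂S(s) ⇌ 2 Tl⁺(aq) + S²⁻(aq)
If s mol/L of Tl₂S dissolves, [Tl⁺] = 2s and [S²⁻] = s.
Ksp = [Tl⁺]^2[S²⁻] = (2s)^2 · s = 4s^3
Ksp = 4 × (1.3884×10⁻⁷)^3 = 1.07×10⁻²⁰

Ksp = 1.07×10⁻²⁰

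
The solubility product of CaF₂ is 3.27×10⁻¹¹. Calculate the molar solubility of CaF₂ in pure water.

2.01×10⁻⁴ M

CaF₂(s) ⇌ Ca²⁺(aq) + 2 F⁻(aq)
Call the molar solubility s, so that [Ca²⁺] = s and [F⁻] = 2s.
Ksp = [Ca²⁺][F⁻]^2 = s · (2s)^2 = 4s^3
4s^3 = 3.27×10⁻¹¹  ⇒  s^3 = 8.18×10⁻¹²
s = (8.18×10⁻¹²)^(1/3) = 2.01×10⁻⁴ mol L⁻¹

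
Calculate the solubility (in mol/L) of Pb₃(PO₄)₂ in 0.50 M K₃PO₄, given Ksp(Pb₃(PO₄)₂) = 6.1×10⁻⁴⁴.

Pb₃(PO₄)₂(s) ⇌ 3 Pb²⁺(aq) + 2 PO₄³⁻(aq)
PO₄³⁻ is already present at 0.50 M. If s mol/L of Pb₃(PO₄)₂ dissolves, [Pb²⁺] = 3s while [PO₄³⁻] ≈ 0.50 M.
Ksp = [Pb²⁺]^3[PO₄³⁻]^2 = (3s)^3(0.50)^2
(3s)^3 = 6.1×10⁻⁴⁴ / (0.50)^2 = 2.4×10⁻⁴³
s = 2.1×10⁻¹⁵ M

2.1×10⁻¹⁵ M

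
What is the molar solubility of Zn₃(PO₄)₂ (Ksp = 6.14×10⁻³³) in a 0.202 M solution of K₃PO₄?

Zn₃(PO₄)₂(s) ⇌ 3 Zn²⁺(aq) + 2 PO₄³⁻(aq)
The solution already contains PO₄³⁻ at 0.202 M. Let s be the molar solubility of Zn₃(PO₄)₂.
[PO₄³⁻] ≈ 0.202 M (common ion dominates); [Zn²⁺] = 3s.
Ksp = [Zn²⁺]^3[PO₄³⁻]^2 = (3s)^3(0.202)^2
(3s)^3 = 6.14×10⁻³³ / (0.202)^2 = 1.50×10⁻³¹
s = 1.77×10⁻¹¹ M

1.77×10⁻¹¹ M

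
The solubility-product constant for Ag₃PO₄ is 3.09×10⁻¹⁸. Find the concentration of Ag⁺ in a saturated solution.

Ag₃PO₄(s) ⇌ 3 Ag⁺(aq) + PO₄³⁻(aq)
If s mol/L of Ag₃PO₄ dissolves, [Ag⁺] = 3s and [PO₄³⁻] = s.
Ksp = [Ag⁺]^3[PO₄³⁻] = (3s)^3 · s = 27s^4 = 3.09×10⁻¹⁸
s = 1.84×10⁻⁵ mol L⁻¹
[Ag⁺] = 3s = 5.52×10⁻⁵ mol L⁻¹

5.52×10⁻⁵ M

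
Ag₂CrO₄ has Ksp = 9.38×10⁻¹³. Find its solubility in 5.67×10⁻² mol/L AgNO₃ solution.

2.92×10⁻¹⁰ M

Ag₂CrO₄(s) ⇌ 2 Ag⁺(aq) + CrO₄²⁻(aq)
With Ag⁺ already at 5.67×10⁻² mol/L and s small, take [Ag⁺] ≈ 5.67×10⁻² mol/L and [CrO₄²⁻] = s.
Ksp = [Ag⁺]^2[CrO₄²⁻] = (5.67×10⁻²)^2s
s = 9.38×10⁻¹³ / (5.67×10⁻²)^2 = 2.92×10⁻¹⁰
s = 2.92×10⁻¹⁰ mol/L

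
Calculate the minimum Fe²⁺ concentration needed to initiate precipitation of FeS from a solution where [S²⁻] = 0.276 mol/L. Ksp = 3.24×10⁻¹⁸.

Precipitation of each salt begins when its ion product equals Ksp.
FeS(s) ⇌ Fe²⁺(aq) + S²⁻(aq)
Ksp = [Fe²⁺][S²⁻] = [Fe²⁺](0.276)
[Fe²⁺] = 3.24×10⁻¹⁸ / (0.276) = 1.17×10⁻¹⁷
[Fe²⁺] = 1.17×10⁻¹⁷ mol/L

1.17×10⁻¹⁷ M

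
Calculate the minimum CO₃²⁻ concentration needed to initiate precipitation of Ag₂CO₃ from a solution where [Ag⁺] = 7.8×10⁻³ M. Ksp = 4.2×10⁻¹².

The threshold for precipitation is Q = Ksp.
Ag₂CO₃(s) ⇌ 2 Ag⁺(aq) + CO₃²⁻(aq)
Ksp = [Ag⁺]^2[CO₃²⁻] = [CO₃²⁻](7.8×10⁻³)^2
[CO₃²⁻] = 4.2×10⁻¹² / (7.8×10⁻³)^2 = 6.9×10⁻⁸
[CO₃²⁻] = 6.9×10⁻⁸ M

6.9×10⁻⁸ M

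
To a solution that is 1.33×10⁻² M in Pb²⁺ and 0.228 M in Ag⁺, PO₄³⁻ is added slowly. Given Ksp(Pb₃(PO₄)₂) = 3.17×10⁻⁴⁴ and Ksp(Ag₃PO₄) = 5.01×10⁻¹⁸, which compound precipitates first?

Pb₃(PO₄)₂

A salt starts to precipitate once the ion product Q reaches its Ksp.
For Pb₃(PO₄)₂: [PO₄³⁻] = (Ksp/[Pb²⁺]^3)^(1/2) = 1.16×10⁻¹⁹ M
For Ag₃PO₄: [PO₄³⁻] = (Ksp/[Ag⁺]^3) = 4.23×10⁻¹⁶ M
Since Pb₃(PO₄)₂ needs less PO₄³⁻ to reach saturation, it precipitates first.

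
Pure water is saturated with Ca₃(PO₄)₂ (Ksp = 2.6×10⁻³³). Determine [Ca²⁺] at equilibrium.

3.6×10⁻⁷ M

Ca₃(PO₄)₂(s) ⇌ 3 Ca²⁺(aq) + 2 PO₄³⁻(aq)
With molar solubility s: [Ca²⁺] = 3s, [PO₄³⁻] = 2s.
Ksp = [Ca²⁺]^3[PO₄³⁻]^2 = (3s)^3 · (2s)^2 = 108s^5 = 2.6×10⁻³³
s = 1.2×10⁻⁷ mol/L
[Ca²⁺] = 3s = 3.6×10⁻⁷ mol/L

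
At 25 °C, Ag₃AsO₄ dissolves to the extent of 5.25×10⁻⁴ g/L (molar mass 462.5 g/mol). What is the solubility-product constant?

Convert to molarity: s = 5.25×10⁻⁴ / 462.5 = 1.1351×10⁻⁶ mol/L
Ag₃AsO₄(s) ⇌ 3 Ag⁺(aq) + AsO₄³⁻(aq)
Let s be the molar solubility. Then [Ag⁺] = 3s and [AsO₄³⁻] = s.
Ksp = [Ag⁺]^3[AsO₄³⁻] = (3s)^3 · s = 27s^4
Ksp = 27 × (1.1351×10⁻⁶)^4 = 4.48×10⁻²³

Ksp = 4.48×10⁻²³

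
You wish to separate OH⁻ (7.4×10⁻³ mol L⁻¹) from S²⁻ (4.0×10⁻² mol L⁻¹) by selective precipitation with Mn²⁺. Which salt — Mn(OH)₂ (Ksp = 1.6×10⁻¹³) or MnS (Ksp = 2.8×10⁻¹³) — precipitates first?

A salt starts to precipitate once the ion product Q reaches its Ksp.
For Mn(OH)₂: [Mn²⁺] = (Ksp/[OH⁻]^2) = 2.9×10⁻⁹ mol L⁻¹
For MnS: [Mn²⁺] = (Ksp/[S²⁻]) = 7.0×10⁻¹² mol L⁻¹
The smaller threshold [Mn²⁺] is reached first, so MnS precipitates first.

MnS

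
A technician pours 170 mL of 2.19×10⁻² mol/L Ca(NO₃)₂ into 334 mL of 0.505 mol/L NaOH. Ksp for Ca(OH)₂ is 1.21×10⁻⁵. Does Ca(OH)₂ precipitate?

Yes

Total volume after mixing = 170 + 334 = 504 mL.
[Ca²⁺] = (2.19×10⁻²)(170)/504 = 7.39×10⁻³ mol/L
[OH⁻] = (0.505)(334)/504 = 0.335 mol/L
Q = [Ca²⁺][OH⁻]^2 = 8.27×10⁻⁴
Q = 8.27×10⁻⁴ > Ksp = 1.21×10⁻⁵, so the solution is supersaturated and Ca(OH)₂ precipitates.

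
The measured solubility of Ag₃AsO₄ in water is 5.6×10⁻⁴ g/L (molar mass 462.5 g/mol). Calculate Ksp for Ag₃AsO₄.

Ksp = 5.8×10⁻²³

s = (5.6×10⁻⁴ g L⁻¹)/(462.5 g mol⁻¹) = 1.211×10⁻⁶ M
Ag₃AsO₄(s) ⇌ 3 Ag⁺(aq) + AsO₄³⁻(aq)
With molar solubility s: [Ag⁺] = 3s, [AsO₄³⁻] = s.
Ksp = [Ag⁺]^3[AsO₄³⁻] = (3s)^3 · s = 27s^4
Ksp = 27 × (1.211×10⁻⁶)^4 = 5.8×10⁻²³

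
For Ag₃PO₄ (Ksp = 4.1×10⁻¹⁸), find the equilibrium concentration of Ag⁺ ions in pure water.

5.9×10⁻⁵ M

Ag₃PO₄(s) ⇌ 3 Ag⁺(aq) + PO₄³⁻(aq)
Let s be the molar solubility. Then [Ag⁺] = 3s and [PO₄³⁻] = s.
Ksp = [Ag⁺]^3[PO₄³⁻] = (3s)^3 · s = 27s^4 = 4.1×10⁻¹⁸
s = 2.0×10⁻⁵ mol/L
[Ag⁺] = 3s = 5.9×10⁻⁵ mol/L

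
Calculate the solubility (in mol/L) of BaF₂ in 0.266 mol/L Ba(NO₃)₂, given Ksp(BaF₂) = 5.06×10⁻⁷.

BaF₂(s) ⇌ Ba²⁺(aq) + 2 F⁻(aq)
The solution already contains Ba²⁺ at 0.266 mol/L. Let s be the molar solubility of BaF₂.
[Ba²⁺] ≈ 0.266 mol/L (common ion dominates); [F⁻] = 2s.
Ksp = [Ba²⁺][F⁻]^2 = (0.266)(2s)^2
(2s)^2 = 5.06×10⁻⁷ / (0.266) = 1.90×10⁻⁶
s = 6.90×10⁻⁴ mol/L

6.90×10⁻⁴ M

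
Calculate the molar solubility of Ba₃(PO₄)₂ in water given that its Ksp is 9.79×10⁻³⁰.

Ba₃(PO₄)₂(s) ⇌ 3 Ba²⁺(aq) + 2 PO₄³⁻(aq)
With molar solubility s: [Ba²⁺] = 3s, [PO₄³⁻] = 2s.
Ksp = [Ba²⁺]^3[PO₄³⁻]^2 = (3s)^3 · (2s)^2 = 108s^5
108s^5 = 9.79×10⁻³⁰  ⇒  s^5 = 9.06×10⁻³²
Taking the 5th root, s = 6.19×10⁻⁷ mol/L.

6.19×10⁻⁷ M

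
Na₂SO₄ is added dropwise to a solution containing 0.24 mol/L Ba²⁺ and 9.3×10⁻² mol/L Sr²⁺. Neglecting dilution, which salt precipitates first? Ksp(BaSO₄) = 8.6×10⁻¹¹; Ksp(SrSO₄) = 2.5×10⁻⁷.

BaSO₄

Precipitation of each salt begins when its ion product equals Ksp.
For BaSO₄: [SO₄²⁻] = (Ksp/[Ba²⁺]) = 3.6×10⁻¹⁰ mol/L
For SrSO₄: [SO₄²⁻] = (Ksp/[Sr²⁺]) = 2.7×10⁻⁶ mol/L
The smaller threshold [SO₄²⁻] is reached first, so BaSO₄ precipitates first.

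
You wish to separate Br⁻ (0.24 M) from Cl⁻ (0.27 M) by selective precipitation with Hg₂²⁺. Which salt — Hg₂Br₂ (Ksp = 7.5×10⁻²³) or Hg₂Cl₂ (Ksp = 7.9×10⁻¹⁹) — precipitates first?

Hg₂Br₂

Precipitation begins when Q = Ksp.
For Hg₂Br₂: [Hg₂²⁺] = (Ksp/[Br⁻]^2) = 1.3×10⁻²¹ M
For Hg₂Cl₂: [Hg₂²⁺] = (Ksp/[Cl⁻]^2) = 1.1×10⁻¹⁷ M
Hg₂Br₂ requires the lower [Hg₂²⁺], so it precipitates first.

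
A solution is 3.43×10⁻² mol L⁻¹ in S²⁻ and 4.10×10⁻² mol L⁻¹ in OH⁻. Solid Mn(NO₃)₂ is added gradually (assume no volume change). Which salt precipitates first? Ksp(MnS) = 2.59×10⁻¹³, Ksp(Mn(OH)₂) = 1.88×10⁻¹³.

MnS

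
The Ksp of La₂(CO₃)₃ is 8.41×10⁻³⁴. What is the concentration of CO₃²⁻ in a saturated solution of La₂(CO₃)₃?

La₂(CO₃)₃(s) ⇌ 2 La³⁺(aq) + 3 CO₃²⁻(aq)
With molar solubility s: [La³⁺] = 2s, [CO₃²⁻] = 3s.
Ksp = [La³⁺]^2[CO₃²⁻]^3 = (2s)^2 · (3s)^3 = 108s^5 = 8.41×10⁻³⁴
s = 9.51×10⁻⁸ mol L⁻¹
[CO₃²⁻] = 3s = 2.85×10⁻⁷ mol L⁻¹

2.85×10⁻⁷ M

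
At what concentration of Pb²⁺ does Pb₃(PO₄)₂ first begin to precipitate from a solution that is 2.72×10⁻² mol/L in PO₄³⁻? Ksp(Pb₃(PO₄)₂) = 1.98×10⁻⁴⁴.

2.99×10⁻¹⁴ M

Precipitation of each salt begins when its ion product equals Ksp.
Pb₃(PO₄)₂(s) ⇌ 3 Pb²⁺(aq) + 2 PO₄³⁻(aq)
Ksp = [Pb²⁺]^3[PO₄³⁻]^2 = [Pb²⁺]^3(2.72×10⁻²)^2
[Pb²⁺]^3 = 1.98×10⁻⁴⁴ / (2.72×10⁻²)^2 = 2.68×10⁻⁴¹
[Pb²⁺] = 2.99×10⁻¹⁴ mol/L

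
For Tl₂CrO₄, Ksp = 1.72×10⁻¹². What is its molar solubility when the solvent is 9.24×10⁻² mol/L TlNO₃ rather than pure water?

2.01×10⁻¹⁰ M

Tl₂CrO₄(s) ⇌ 2 Tl⁺(aq) + CrO₄²⁻(aq)
The solution already contains Tl⁺ at 9.24×10⁻² mol/L. Let s be the molar solubility of Tl₂CrO₄.
[Tl⁺] ≈ 9.24×10⁻² mol/L (common ion dominates); [CrO₄²⁻] = s.
Ksp = [Tl⁺]^2[CrO₄²⁻] = (9.24×10⁻²)^2s
s = 1.72×10⁻¹² / (9.24×10⁻²)^2 = 2.01×10⁻¹⁰
s = 2.01×10⁻¹⁰ mol/L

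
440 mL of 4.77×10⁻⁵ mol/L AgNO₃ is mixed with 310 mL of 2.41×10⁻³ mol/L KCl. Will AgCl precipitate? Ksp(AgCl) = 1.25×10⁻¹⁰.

Yes

After mixing, V = 440 mL + 310 mL = 750 mL.
[Ag⁺] = (4.77×10⁻⁵)(440)/750 = 2.80×10⁻⁵ mol/L
[Cl⁻] = (2.41×10⁻³)(310)/750 = 9.96×10⁻⁴ mol/L
Q = [Ag⁺][Cl⁻] = 2.79×10⁻⁸
Q = 2.79×10⁻⁸ > Ksp = 1.25×10⁻¹⁰, so the solution is supersaturated and AgCl precipitates.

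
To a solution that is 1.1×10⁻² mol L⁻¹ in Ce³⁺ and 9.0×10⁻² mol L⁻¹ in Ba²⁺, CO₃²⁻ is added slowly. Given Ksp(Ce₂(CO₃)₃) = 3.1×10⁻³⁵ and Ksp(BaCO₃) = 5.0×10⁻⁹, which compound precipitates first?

Precipitation of each salt begins when its ion product equals Ksp.
For Ce₂(CO₃)₃: [CO₃²⁻] = (Ksp/[Ce³⁺]^2)^(1/3) = 6.4×10⁻¹¹ mol L⁻¹
For BaCO₃: [CO₃²⁻] = (Ksp/[Ba²⁺]) = 5.6×10⁻⁸ mol L⁻¹
Ce₂(CO₃)₃ requires the lower [CO₃²⁻], so it precipitates first.

Ce₂(CO₃)₃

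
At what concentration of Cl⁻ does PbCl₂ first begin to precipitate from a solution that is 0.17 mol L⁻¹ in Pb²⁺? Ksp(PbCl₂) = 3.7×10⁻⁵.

1.5×10⁻² M

Precipitation of each salt begins when its ion product equals Ksp.
PbCl₂(s) ⇌ Pb²⁺(aq) + 2 Cl⁻(aq)
Ksp = [Pb²⁺][Cl⁻]^2 = [Cl⁻]^2(0.17)
[Cl⁻]^2 = 3.7×10⁻⁵ / (0.17) = 2.2×10⁻⁴
[Cl⁻] = 1.5×10⁻² mol L⁻¹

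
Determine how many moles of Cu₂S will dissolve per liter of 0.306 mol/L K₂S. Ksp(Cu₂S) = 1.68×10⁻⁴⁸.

Cu₂S(s) ⇌ 2 Cu⁺(aq) + S²⁻(aq)
Let s be the solubility of Cu₂S here. The common ion gives [S²⁻] ≈ 0.306 mol/L, and [Cu⁺] = 2s.
Ksp = [Cu⁺]^2[S²⁻] = (2s)^2(0.306)
(2s)^2 = 1.68×10⁻⁴⁸ / (0.306) = 5.49×10⁻⁴⁸
s = 1.17×10⁻²⁴ mol/L

1.17×10⁻²⁴ M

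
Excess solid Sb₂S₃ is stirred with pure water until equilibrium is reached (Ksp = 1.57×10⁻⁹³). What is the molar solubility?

Sb₂S₃(s) ⇌ 2 Sb³⁺(aq) + 3 S²⁻(aq)
With molar solubility s: [Sb³⁺] = 2s, [S²⁻] = 3s.
Ksp = [Sb³⁺]^2[S²⁻]^3 = (2s)^2 · (3s)^3 = 108s^5
108s^5 = 1.57×10⁻⁹³  ⇒  s^5 = 1.45×10⁻⁹⁵
s = (1.45×10⁻⁹⁵)^(1/5) = 1.08×10⁻¹⁹ mol L⁻¹

1.08×10⁻¹⁹ M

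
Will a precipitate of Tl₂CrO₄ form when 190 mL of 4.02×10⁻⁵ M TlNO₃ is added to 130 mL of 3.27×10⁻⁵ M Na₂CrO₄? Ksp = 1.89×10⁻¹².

The combined volume is 320 mL.
[Tl⁺] = (4.02×10⁻⁵)(190)/320 = 2.39×10⁻⁵ M
[CrO₄²⁻] = (3.27×10⁻⁵)(130)/320 = 1.33×10⁻⁵ M
Q = [Tl⁺]^2[CrO₄²⁻] = 7.57×10⁻¹⁵
Since Q (7.57×10⁻¹⁵) is less than Ksp (1.89×10⁻¹²), no Tl₂CrO₄ precipitates.

No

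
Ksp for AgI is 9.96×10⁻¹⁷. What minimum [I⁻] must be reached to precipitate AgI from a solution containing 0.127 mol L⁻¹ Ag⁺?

Each salt precipitates once Q = Ksp for that salt.
AgI(s) ⇌ Ag⁺(aq) + I⁻(aq)
Ksp = [Ag⁺][I⁻] = [I⁻](0.127)
[I⁻] = 9.96×10⁻¹⁷ / (0.127) = 7.84×10⁻¹⁶
[I⁻] = 7.84×10⁻¹⁶ mol L⁻¹

7.84×10⁻¹⁶ M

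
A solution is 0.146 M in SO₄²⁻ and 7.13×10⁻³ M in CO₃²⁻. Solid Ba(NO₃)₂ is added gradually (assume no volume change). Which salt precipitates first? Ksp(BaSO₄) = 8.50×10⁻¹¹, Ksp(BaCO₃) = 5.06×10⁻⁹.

BaSO₄

The threshold for precipitation is Q = Ksp.
For BaSO₄: [Ba²⁺] = (Ksp/[SO₄²⁻]) = 5.82×10⁻¹⁰ M
For BaCO₃: [Ba²⁺] = (Ksp/[CO₃²⁻]) = 7.10×10⁻⁷ M
BaSO₄ requires the lower [Ba²⁺], so it precipitates first.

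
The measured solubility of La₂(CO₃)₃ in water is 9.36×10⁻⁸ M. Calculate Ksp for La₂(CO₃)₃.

La₂(CO₃)₃(s) ⇌ 2 La³⁺(aq) + 3 CO₃²⁻(aq)
For each mole of La₂(CO₃)₃ that dissolves per liter, [La³⁺] = 2s and [CO₃²⁻] = 3s; let s denote this solubility.
Ksp = [La³⁺]^2[CO₃²⁻]^3 = (2s)^2 · (3s)^3 = 108s^5
Ksp = 108 × (9.36×10⁻⁸)^5 = 7.76×10⁻³⁴

Ksp = 7.76×10⁻³⁴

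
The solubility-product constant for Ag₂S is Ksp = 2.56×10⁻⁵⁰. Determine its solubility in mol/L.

1.86×10⁻¹⁷ M

Ag₂S(s) ⇌ 2 Ag⁺(aq) + S²⁻(aq)
With molar solubility s: [Ag⁺] = 2s, [S²⁻] = s.
Ksp = [Ag⁺]^2[S²⁻] = (2s)^2 · s = 4s^3
4s^3 = 2.56×10⁻⁵⁰  ⇒  s^3 = 6.40×10⁻⁵¹
s = (6.40×10⁻⁵¹)^(1/3) = 1.86×10⁻¹⁷ mol/L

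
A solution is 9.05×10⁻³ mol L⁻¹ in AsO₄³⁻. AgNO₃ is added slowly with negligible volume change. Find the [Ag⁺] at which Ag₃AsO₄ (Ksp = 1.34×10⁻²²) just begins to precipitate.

2.46×10⁻⁷ M

Each salt precipitates once Q = Ksp for that salt.
Ag₃AsO₄(s) ⇌ 3 Ag⁺(aq) + AsO₄³⁻(aq)
Ksp = [Ag⁺]^3[AsO₄³⁻] = [Ag⁺]^3(9.05×10⁻³)
[Ag⁺]^3 = 1.34×10⁻²² / (9.05×10⁻³) = 1.48×10⁻²⁰
[Ag⁺] = 2.46×10⁻⁷ mol L⁻¹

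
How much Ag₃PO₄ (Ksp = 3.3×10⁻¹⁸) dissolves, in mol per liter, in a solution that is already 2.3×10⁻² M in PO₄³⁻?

1.7×10⁻⁶ M

Ag₃PO₄(s) ⇌ 3 Ag⁺(aq) + PO₄³⁻(aq)
PO₄³⁻ is already present at 2.3×10⁻² M. If s mol/L of Ag₃PO₄ dissolves, [Ag⁺] = 3s while [PO₄³⁻] ≈ 2.3×10⁻² M.
Ksp = [Ag⁺]^3[PO₄³⁻] = (3s)^3(2.3×10⁻²)
(3s)^3 = 3.3×10⁻¹⁸ / (2.3×10⁻²) = 1.4×10⁻¹⁶
s = 1.7×10⁻⁶ M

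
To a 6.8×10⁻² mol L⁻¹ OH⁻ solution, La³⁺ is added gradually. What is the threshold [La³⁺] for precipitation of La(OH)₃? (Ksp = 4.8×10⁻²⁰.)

1.5×10⁻¹⁶ M

Precipitation of each salt begins when its ion product equals Ksp.
La(OH)₃(s) ⇌ La³⁺(aq) + 3 OH⁻(aq)
Ksp = [La³⁺][OH⁻]^3 = [La³⁺](6.8×10⁻²)^3
[La³⁺] = 4.8×10⁻²⁰ / (6.8×10⁻²)^3 = 1.5×10⁻¹⁶
[La³⁺] = 1.5×10⁻¹⁶ mol L⁻¹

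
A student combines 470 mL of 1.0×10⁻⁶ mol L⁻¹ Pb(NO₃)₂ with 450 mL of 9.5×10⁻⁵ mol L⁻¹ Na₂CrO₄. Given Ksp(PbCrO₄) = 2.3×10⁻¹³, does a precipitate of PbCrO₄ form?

Yes

The combined volume is 920 mL.
[Pb²⁺] = (1.0×10⁻⁶)(470)/920 = 5.1×10⁻⁷ mol L⁻¹
[CrO₄²⁻] = (9.5×10⁻⁵)(450)/920 = 4.6×10⁻⁵ mol L⁻¹
Q = [Pb²⁺][CrO₄²⁻] = 2.4×10⁻¹¹
Because Q > Ksp (2.4×10⁻¹¹ vs 2.3×10⁻¹³), a precipitate of PbCrO₄ forms.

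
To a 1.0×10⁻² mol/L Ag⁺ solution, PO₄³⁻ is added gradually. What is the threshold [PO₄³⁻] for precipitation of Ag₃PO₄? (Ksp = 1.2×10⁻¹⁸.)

A salt starts to precipitate once the ion product Q reaches its Ksp.
Ag₃PO₄(s) ⇌ 3 Ag⁺(aq) + PO₄³⁻(aq)
Ksp = [Ag⁺]^3[PO₄³⁻] = [PO₄³⁻](1.0×10⁻²)^3
[PO₄³⁻] = 1.2×10⁻¹⁸ / (1.0×10⁻²)^3 = 1.2×10⁻¹²
[PO₄³⁻] = 1.2×10⁻¹² mol/L

1.2×10⁻¹² M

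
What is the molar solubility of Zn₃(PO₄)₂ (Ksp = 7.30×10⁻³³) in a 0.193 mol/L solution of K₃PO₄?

1.94×10⁻¹¹ M

Zn₃(PO₄)₂(s) ⇌ 3 Zn²⁺(aq) + 2 PO₄³⁻(aq)
PO₄³⁻ is already present at 0.193 mol/L. If s mol/L of Zn₃(PO₄)₂ dissolves, [Zn²⁺] = 3s while [PO₄³⁻] ≈ 0.193 mol/L.
Ksp = [Zn²⁺]^3[PO₄³⁻]^2 = (3s)^3(0.193)^2
(3s)^3 = 7.30×10⁻³³ / (0.193)^2 = 1.96×10⁻³¹
s = 1.94×10⁻¹¹ mol/L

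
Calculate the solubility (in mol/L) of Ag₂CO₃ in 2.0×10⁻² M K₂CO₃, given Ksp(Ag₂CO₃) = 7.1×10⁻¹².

9.4×10⁻⁶ M

Ag₂CO₃(s) ⇌ 2 Ag⁺(aq) + CO₃²⁻(aq)
The solution already contains CO₃²⁻ at 2.0×10⁻² M. Let s be the molar solubility of Ag₂CO₃.
[CO₃²⁻] ≈ 2.0×10⁻² M (common ion dominates); [Ag⁺] = 2s.
Ksp = [Ag⁺]^2[CO₃²⁻] = (2s)^2(2.0×10⁻²)
(2s)^2 = 7.1×10⁻¹² / (2.0×10⁻²) = 3.6×10⁻¹⁰
s = 9.4×10⁻⁶ M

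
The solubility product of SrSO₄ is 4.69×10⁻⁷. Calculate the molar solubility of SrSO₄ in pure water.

6.85×10⁻⁴ M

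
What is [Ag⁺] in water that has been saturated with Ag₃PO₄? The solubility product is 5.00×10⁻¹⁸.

Ag₃PO₄(s) ⇌ 3 Ag⁺(aq) + PO₄³⁻(aq)
If s mol/L of Ag₃PO₄ dissolves, [Ag⁺] = 3s and [PO₄³⁻] = s.
Ksp = [Ag⁺]^3[PO₄³⁻] = (3s)^3 · s = 27s^4 = 5.00×10⁻¹⁸
s = 2.07×10⁻⁵ mol L⁻¹
[Ag⁺] = 3s = 6.22×10⁻⁵ mol L⁻¹

6.22×10⁻⁵ M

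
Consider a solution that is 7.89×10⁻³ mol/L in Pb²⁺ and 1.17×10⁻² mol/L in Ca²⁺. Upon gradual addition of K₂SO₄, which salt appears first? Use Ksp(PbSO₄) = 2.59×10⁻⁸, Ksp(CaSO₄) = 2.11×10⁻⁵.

The threshold for precipitation is Q = Ksp.
For PbSO₄: [SO₄²⁻] = (Ksp/[Pb²⁺]) = 3.28×10⁻⁶ mol/L
For CaSO₄: [SO₄²⁻] = (Ksp/[Ca²⁺]) = 1.80×10⁻³ mol/L
PbSO₄ requires the lower [SO₄²⁻], so it precipitates first.

PbSO₄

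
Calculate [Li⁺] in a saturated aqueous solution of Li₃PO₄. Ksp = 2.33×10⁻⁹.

9.14×10⁻³ M

Li₃PO₄(s) ⇌ 3 Li⁺(aq) + PO₄³⁻(aq)
With molar solubility s: [Li⁺] = 3s, [PO₄³⁻] = s.
Ksp = [Li⁺]^3[PO₄³⁻] = (3s)^3 · s = 27s^4 = 2.33×10⁻⁹
s = 3.05×10⁻³ mol/L
[Li⁺] = 3s = 9.14×10⁻³ mol/L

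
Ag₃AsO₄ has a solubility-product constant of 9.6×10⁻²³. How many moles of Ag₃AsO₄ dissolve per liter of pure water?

1.4×10⁻⁶ M

Ag₃AsO₄(s) ⇌ 3 Ag⁺(aq) + AsO₄³⁻(aq)
For each mole of Ag₃AsO₄ that dissolves per liter, [Ag⁺] = 3s and [AsO₄³⁻] = s; let s denote this solubility.
Ksp = [Ag⁺]^3[AsO₄³⁻] = (3s)^3 · s = 27s^4
27s^4 = 9.6×10⁻²³  ⇒  s^4 = 3.6×10⁻²⁴
Taking the 4th root, s = 1.4×10⁻⁶ mol L⁻¹.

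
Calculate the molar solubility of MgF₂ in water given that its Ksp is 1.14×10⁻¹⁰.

MgF₂(s) ⇌ Mg²⁺(aq) + 2 F⁻(aq)
For each mole of MgF₂ that dissolves per liter, [Mg²⁺] = s and [F⁻] = 2s; let s denote this solubility.
Ksp = [Mg²⁺][F⁻]^2 = s · (2s)^2 = 4s^3
4s^3 = 1.14×10⁻¹⁰  ⇒  s^3 = 2.85×10⁻¹¹
s = (2.85×10⁻¹¹)^(1/3) = 3.05×10⁻⁴ mol/L

3.05×10⁻⁴ M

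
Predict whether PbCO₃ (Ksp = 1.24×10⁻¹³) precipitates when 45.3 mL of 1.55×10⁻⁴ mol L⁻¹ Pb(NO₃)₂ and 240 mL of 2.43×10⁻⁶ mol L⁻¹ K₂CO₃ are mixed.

Yes

After mixing, V = 45.3 mL + 240 mL = 285.3 mL.
[Pb²⁺] = (1.55×10⁻⁴)(45.3)/285.3 = 2.46×10⁻⁵ mol L⁻¹
[CO₃²⁻] = (2.43×10⁻⁶)(240)/285.3 = 2.04×10⁻⁶ mol L⁻¹
Q = [Pb²⁺][CO₃²⁻] = 5.03×10⁻¹¹
Since Q (5.03×10⁻¹¹) exceeds Ksp (1.24×10⁻¹³), PbCO₃ will precipitate.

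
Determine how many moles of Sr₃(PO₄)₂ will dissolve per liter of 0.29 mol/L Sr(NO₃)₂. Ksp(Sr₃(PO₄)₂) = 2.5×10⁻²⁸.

5.1×10⁻¹⁴ M

Sr₃(PO₄)₂(s) ⇌ 3 Sr²⁺(aq) + 2 PO₄³⁻(aq)
Let s be the solubility of Sr₃(PO₄)₂ here. The common ion gives [Sr²⁺] ≈ 0.29 mol/L, and [PO₄³⁻] = 2s.
Ksp = [Sr²⁺]^3[PO₄³⁻]^2 = (0.29)^3(2s)^2
(2s)^2 = 2.5×10⁻²⁸ / (0.29)^3 = 1.0×10⁻²⁶
s = 5.1×10⁻¹⁴ mol/L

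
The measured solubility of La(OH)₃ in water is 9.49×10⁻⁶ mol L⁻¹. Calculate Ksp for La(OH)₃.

Ksp = 2.19×10⁻¹⁹

La(OH)₃(s) ⇌ La³⁺(aq) + 3 OH⁻(aq)
If s mol/L of La(OH)₃ dissolves, [La³⁺] = s and [OH⁻] = 3s.
Ksp = [La³⁺][OH⁻]^3 = s · (3s)^3 = 27s^4
Ksp = 27 × (9.49×10⁻⁶)^4 = 2.19×10⁻¹⁹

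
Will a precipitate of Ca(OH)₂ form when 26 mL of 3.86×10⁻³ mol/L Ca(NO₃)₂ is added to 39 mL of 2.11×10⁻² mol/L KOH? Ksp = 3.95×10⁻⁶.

The combined volume is 65 mL.
[Ca²⁺] = (3.86×10⁻³)(26)/65 = 1.54×10⁻³ mol/L
[OH⁻] = (2.11×10⁻²)(39)/65 = 1.27×10⁻² mol/L
Q = [Ca²⁺][OH⁻]^2 = 2.47×10⁻⁷
Q = 2.47×10⁻⁷ < Ksp = 3.95×10⁻⁶, so the solution is unsaturated and no precipitate forms.

No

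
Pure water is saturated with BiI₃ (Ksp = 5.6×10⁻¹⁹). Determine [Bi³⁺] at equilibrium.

BiI₃(s) ⇌ Bi³⁺(aq) + 3 I⁻(aq)
If s mol/L of BiI₃ dissolves, [Bi³⁺] = s and [I⁻] = 3s.
Ksp = [Bi³⁺][I⁻]^3 = s · (3s)^3 = 27s^4 = 5.6×10⁻¹⁹
s = 1.2×10⁻⁵ mol L⁻¹
[Bi³⁺] = s = 1.2×10⁻⁵ mol L⁻¹

1.2×10⁻⁵ M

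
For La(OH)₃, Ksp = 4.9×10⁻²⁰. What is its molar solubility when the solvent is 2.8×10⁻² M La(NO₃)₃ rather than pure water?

La(OH)₃(s) ⇌ La³⁺(aq) + 3 OH⁻(aq)
The solution already contains La³⁺ at 2.8×10⁻² M. Let s be the molar solubility of La(OH)₃.
[La³⁺] ≈ 2.8×10⁻² M (common ion dominates); [OH⁻] = 3s.
Ksp = [La³⁺][OH⁻]^3 = (2.8×10⁻²)(3s)^3
(3s)^3 = 4.9×10⁻²⁰ / (2.8×10⁻²) = 1.8×10⁻¹⁸
s = 4.0×10⁻⁷ M

4.0×10⁻⁷ M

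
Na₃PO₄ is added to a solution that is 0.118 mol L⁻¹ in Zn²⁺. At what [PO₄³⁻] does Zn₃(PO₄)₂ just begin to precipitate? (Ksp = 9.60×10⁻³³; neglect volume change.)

2.42×10⁻¹⁵ M

Precipitation begins when Q = Ksp.
Zn₃(PO₄)₂(s) ⇌ 3 Zn²⁺(aq) + 2 PO₄³⁻(aq)
Ksp = [Zn²⁺]^3[PO₄³⁻]^2 = [PO₄³⁻]^2(0.118)^3
[PO₄³⁻]^2 = 9.60×10⁻³³ / (0.118)^3 = 5.84×10⁻³⁰
[PO₄³⁻] = 2.42×10⁻¹⁵ mol L⁻¹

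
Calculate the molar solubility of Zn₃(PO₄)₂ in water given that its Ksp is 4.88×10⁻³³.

Zn₃(PO₄)₂(s) ⇌ 3 Zn²⁺(aq) + 2 PO₄³⁻(aq)
With molar solubility s: [Zn²⁺] = 3s, [PO₄³⁻] = 2s.
Ksp = [Zn²⁺]^3[PO₄³⁻]^2 = (3s)^3 · (2s)^2 = 108s^5
108s^5 = 4.88×10⁻³³  ⇒  s^5 = 4.52×10⁻³⁵
s = 1.35×10⁻⁷ mol L⁻¹

1.35×10⁻⁷ M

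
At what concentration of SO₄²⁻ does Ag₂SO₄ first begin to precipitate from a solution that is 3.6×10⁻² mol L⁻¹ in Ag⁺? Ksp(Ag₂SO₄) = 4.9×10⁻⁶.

3.8×10⁻³ M

Precipitation of each salt begins when its ion product equals Ksp.
Ag₂SO₄(s) ⇌ 2 Ag⁺(aq) + SO₄²⁻(aq)
Ksp = [Ag⁺]^2[SO₄²⁻] = [SO₄²⁻](3.6×10⁻²)^2
[SO₄²⁻] = 4.9×10⁻⁶ / (3.6×10⁻²)^2 = 3.8×10⁻³
[SO₄²⁻] = 3.8×10⁻³ mol L⁻¹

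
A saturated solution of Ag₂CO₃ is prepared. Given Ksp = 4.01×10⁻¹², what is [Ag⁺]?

Ag₂CO₃(s) ⇌ 2 Ag⁺(aq) + CO₃²⁻(aq)
If s mol/L of Ag₂CO₃ dissolves, [Ag⁺] = 2s and [CO₃²⁻] = s.
Ksp = [Ag⁺]^2[CO₃²⁻] = (2s)^2 · s = 4s^3 = 4.01×10⁻¹²
s = 1.00×10⁻⁴ M
[Ag⁺] = 2s = 2.00×10⁻⁴ M

2.00×10⁻⁴ M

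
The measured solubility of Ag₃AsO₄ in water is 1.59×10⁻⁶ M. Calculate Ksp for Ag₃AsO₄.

Ag₃AsO₄(s) ⇌ 3 Ag⁺(aq) + AsO₄³⁻(aq)
Let s be the molar solubility. Then [Ag⁺] = 3s and [AsO₄³⁻] = s.
Ksp = [Ag⁺]^3[AsO₄³⁻] = (3s)^3 · s = 27s^4
Ksp = 27 × (1.59×10⁻⁶)^4 = 1.73×10⁻²²

Ksp = 1.73×10⁻²²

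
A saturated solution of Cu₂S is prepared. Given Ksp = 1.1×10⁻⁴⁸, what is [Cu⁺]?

1.3×10⁻¹⁶ M

Cu₂S(s) ⇌ 2 Cu⁺(aq) + S²⁻(aq)
For each mole of Cu₂S that dissolves per liter, [Cu⁺] = 2s and [S²⁻] = s; let s denote this solubility.
Ksp = [Cu⁺]^2[S²⁻] = (2s)^2 · s = 4s^3 = 1.1×10⁻⁴⁸
s = 6.5×10⁻¹⁷ mol L⁻¹
[Cu⁺] = 2s = 1.3×10⁻¹⁶ mol L⁻¹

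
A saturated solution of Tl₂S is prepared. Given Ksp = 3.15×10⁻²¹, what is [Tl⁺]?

1.85×10⁻⁷ M

Tl₂S(s) ⇌ 2 Tl⁺(aq) + S²⁻(aq)
Let s be the molar solubility. Then [Tl⁺] = 2s and [S²⁻] = s.
Ksp = [Tl⁺]^2[S²⁻] = (2s)^2 · s = 4s^3 = 3.15×10⁻²¹
s = 9.23×10⁻⁸ mol/L
[Tl⁺] = 2s = 1.85×10⁻⁷ mol/L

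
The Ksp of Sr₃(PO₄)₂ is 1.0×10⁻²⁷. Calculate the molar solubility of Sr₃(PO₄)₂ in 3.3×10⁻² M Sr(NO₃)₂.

2.6×10⁻¹² M

Sr₃(PO₄)₂(s) ⇌ 3 Sr²⁺(aq) + 2 PO₄³⁻(aq)
With Sr²⁺ already at 3.3×10⁻² M and s small, take [Sr²⁺] ≈ 3.3×10⁻² M and [PO₄³⁻] = 2s.
Ksp = [Sr²⁺]^3[PO₄³⁻]^2 = (3.3×10⁻²)^3(2s)^2
(2s)^2 = 1.0×10⁻²⁷ / (3.3×10⁻²)^3 = 2.8×10⁻²³
s = 2.6×10⁻¹² M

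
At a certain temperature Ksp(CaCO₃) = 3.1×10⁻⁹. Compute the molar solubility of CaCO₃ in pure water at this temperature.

5.6×10⁻⁵ M

CaCO₃(s) ⇌ Ca²⁺(aq) + CO₃²⁻(aq)
Call the molar solubility s, so that [Ca²⁺] = s and [CO₃²⁻] = s.
Ksp = [Ca²⁺][CO₃²⁻] = s · s = s^2
s^2 = 3.1×10⁻⁹
Taking the 2nd root, s = 5.6×10⁻⁵ M.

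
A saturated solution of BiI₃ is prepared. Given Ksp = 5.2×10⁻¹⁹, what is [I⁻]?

3.5×10⁻⁵ M

BiI₃(s) ⇌ Bi³⁺(aq) + 3 I⁻(aq)
Let s be the molar solubility. Then [Bi³⁺] = s and [I⁻] = 3s.
Ksp = [Bi³⁺][I⁻]^3 = s · (3s)^3 = 27s^4 = 5.2×10⁻¹⁹
s = 1.2×10⁻⁵ mol L⁻¹
[I⁻] = 3s = 3.5×10⁻⁵ mol L⁻¹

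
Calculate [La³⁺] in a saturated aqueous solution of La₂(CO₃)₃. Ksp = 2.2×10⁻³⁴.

1.5×10⁻⁷ M

La₂(CO₃)₃(s) ⇌ 2 La³⁺(aq) + 3 CO₃²⁻(aq)
If s mol/L of La₂(CO₃)₃ dissolves, [La³⁺] = 2s and [CO₃²⁻] = 3s.
Ksp = [La³⁺]^2[CO₃²⁻]^3 = (2s)^2 · (3s)^3 = 108s^5 = 2.2×10⁻³⁴
s = 7.3×10⁻⁸ mol L⁻¹
[La³⁺] = 2s = 1.5×10⁻⁷ mol L⁻¹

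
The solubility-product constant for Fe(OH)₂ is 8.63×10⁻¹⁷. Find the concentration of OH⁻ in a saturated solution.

Fe(OH)₂(s) ⇌ Fe²⁺(aq) + 2 OH⁻(aq)
For each mole of Fe(OH)₂ that dissolves per liter, [Fe²⁺] = s and [OH⁻] = 2s; let s denote this solubility.
Ksp = [Fe²⁺][OH⁻]^2 = s · (2s)^2 = 4s^3 = 8.63×10⁻¹⁷
s = 2.78×10⁻⁶ mol L⁻¹
[OH⁻] = 2s = 5.57×10⁻⁶ mol L⁻¹

5.57×10⁻⁶ M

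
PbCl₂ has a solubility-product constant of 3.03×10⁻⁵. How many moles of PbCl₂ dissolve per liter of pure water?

1.96×10⁻² M

PbCl₂(s) ⇌ Pb²⁺(aq) + 2 Cl⁻(aq)
Call the molar solubility s, so that [Pb²⁺] = s and [Cl⁻] = 2s.
Ksp = [Pb²⁺][Cl⁻]^2 = s · (2s)^2 = 4s^3
4s^3 = 3.03×10⁻⁵  ⇒  s^3 = 7.58×10⁻⁶
s = (7.58×10⁻⁶)^(1/3) = 1.96×10⁻² M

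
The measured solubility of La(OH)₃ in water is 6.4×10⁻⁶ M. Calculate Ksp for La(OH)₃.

Ksp = 4.5×10⁻²⁰

La(OH)₃(s) ⇌ La³⁺(aq) + 3 OH⁻(aq)
If s mol/L of La(OH)₃ dissolves, [La³⁺] = s and [OH⁻] = 3s.
Ksp = [La³⁺][OH⁻]^3 = s · (3s)^3 = 27s^4
Ksp = 27 × (6.4×10⁻⁶)^4 = 4.5×10⁻²⁰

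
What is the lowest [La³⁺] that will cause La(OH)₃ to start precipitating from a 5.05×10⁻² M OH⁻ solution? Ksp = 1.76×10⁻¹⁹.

Each salt precipitates once Q = Ksp for that salt.
La(OH)₃(s) ⇌ La³⁺(aq) + 3 OH⁻(aq)
Ksp = [La³⁺][OH⁻]^3 = [La³⁺](5.05×10⁻²)^3
[La³⁺] = 1.76×10⁻¹⁹ / (5.05×10⁻²)^3 = 1.37×10⁻¹⁵
[La³⁺] = 1.37×10⁻¹⁵ M

1.37×10⁻¹⁵ M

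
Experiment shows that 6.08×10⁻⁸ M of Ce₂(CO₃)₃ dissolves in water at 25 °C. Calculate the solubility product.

Ce₂(CO₃)₃(s) ⇌ 2 Ce³⁺(aq) + 3 CO₃²⁻(aq)
With molar solubility s: [Ce³⁺] = 2s, [CO₃²⁻] = 3s.
Ksp = [Ce³⁺]^2[CO₃²⁻]^3 = (2s)^2 · (3s)^3 = 108s^5
Ksp = 108 × (6.08×10⁻⁸)^5 = 8.97×10⁻³⁵

Ksp = 8.97×10⁻³⁵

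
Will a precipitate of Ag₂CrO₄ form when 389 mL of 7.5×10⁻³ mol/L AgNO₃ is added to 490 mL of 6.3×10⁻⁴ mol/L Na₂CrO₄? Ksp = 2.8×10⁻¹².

The combined volume is 879 mL.
[Ag⁺] = (7.5×10⁻³)(389)/879 = 3.3×10⁻³ mol/L
[CrO₄²⁻] = (6.3×10⁻⁴)(490)/879 = 3.5×10⁻⁴ mol/L
Q = [Ag⁺]^2[CrO₄²⁻] = 3.9×10⁻⁹
Q = 3.9×10⁻⁹ > Ksp = 2.8×10⁻¹², so the solution is supersaturated and Ag₂CrO₄ precipitates.

Yes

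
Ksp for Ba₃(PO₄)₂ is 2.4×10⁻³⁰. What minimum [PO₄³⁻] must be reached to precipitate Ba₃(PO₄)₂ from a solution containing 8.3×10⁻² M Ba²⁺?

6.5×10⁻¹⁴ M

A salt starts to precipitate once the ion product Q reaches its Ksp.
Ba₃(PO₄)₂(s) ⇌ 3 Ba²⁺(aq) + 2 PO₄³⁻(aq)
Ksp = [Ba²⁺]^3[PO₄³⁻]^2 = [PO₄³⁻]^2(8.3×10⁻²)^3
[PO₄³⁻]^2 = 2.4×10⁻³⁰ / (8.3×10⁻²)^3 = 4.2×10⁻²⁷
[PO₄³⁻] = 6.5×10⁻¹⁴ M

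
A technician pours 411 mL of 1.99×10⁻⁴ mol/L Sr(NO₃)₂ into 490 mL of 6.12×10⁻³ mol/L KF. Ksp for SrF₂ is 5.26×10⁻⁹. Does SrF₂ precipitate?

No

After mixing, V = 411 mL + 490 mL = 901 mL.
[Sr²⁺] = (1.99×10⁻⁴)(411)/901 = 9.08×10⁻⁵ mol/L
[F⁻] = (6.12×10⁻³)(490)/901 = 3.33×10⁻³ mol/L
Q = [Sr²⁺][F⁻]^2 = 1.01×10⁻⁹
Since Q (1.01×10⁻⁹) is less than Ksp (5.26×10⁻⁹), no SrF₂ precipitates.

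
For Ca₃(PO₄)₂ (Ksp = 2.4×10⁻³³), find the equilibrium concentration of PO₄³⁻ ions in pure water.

Ca₃(PO₄)₂(s) ⇌ 3 Ca²⁺(aq) + 2 PO₄³⁻(aq)
If s mol/L of Ca₃(PO₄)₂ dissolves, [Ca²⁺] = 3s and [PO₄³⁻] = 2s.
Ksp = [Ca²⁺]^3[PO₄³⁻]^2 = (3s)^3 · (2s)^2 = 108s^5 = 2.4×10⁻³³
s = 1.2×10⁻⁷ mol/L
[PO₄³⁻] = 2s = 2.3×10⁻⁷ mol/L

2.3×10⁻⁷ M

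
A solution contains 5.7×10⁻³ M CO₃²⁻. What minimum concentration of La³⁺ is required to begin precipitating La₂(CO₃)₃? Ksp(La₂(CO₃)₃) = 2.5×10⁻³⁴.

Each salt precipitates once Q = Ksp for that salt.
La₂(CO₃)₃(s) ⇌ 2 La³⁺(aq) + 3 CO₃²⁻(aq)
Ksp = [La³⁺]^2[CO₃²⁻]^3 = [La³⁺]^2(5.7×10⁻³)^3
[La³⁺]^2 = 2.5×10⁻³⁴ / (5.7×10⁻³)^3 = 1.3×10⁻²⁷
[La³⁺] = 3.7×10⁻¹⁴ M

3.7×10⁻¹⁴ M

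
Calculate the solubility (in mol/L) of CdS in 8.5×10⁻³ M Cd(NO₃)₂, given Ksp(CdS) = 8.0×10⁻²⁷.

9.4×10⁻²⁵ M

CdS(s) ⇌ Cd²⁺(aq) + S²⁻(aq)
Let s be the solubility of CdS here. The common ion gives [Cd²⁺] ≈ 8.5×10⁻³ M, and [S²⁻] = s.
Ksp = [Cd²⁺][S²⁻] = (8.5×10⁻³)s
s = 8.0×10⁻²⁷ / (8.5×10⁻³) = 9.4×10⁻²⁵
s = 9.4×10⁻²⁵ M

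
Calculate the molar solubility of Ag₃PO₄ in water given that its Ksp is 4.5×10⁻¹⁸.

Ag₃PO₄(s) ⇌ 3 Ag⁺(aq) + PO₄³⁻(aq)
Call the molar solubility s, so that [Ag⁺] = 3s and [PO₄³⁻] = s.
Ksp = [Ag⁺]^3[PO₄³⁻] = (3s)^3 · s = 27s^4
27s^4 = 4.5×10⁻¹⁸  ⇒  s^4 = 1.7×10⁻¹⁹
Taking the 4th root, s = 2.0×10⁻⁵ M.

2.0×10⁻⁵ M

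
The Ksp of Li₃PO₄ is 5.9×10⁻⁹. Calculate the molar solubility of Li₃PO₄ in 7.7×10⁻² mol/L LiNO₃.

1.3×10⁻⁵ M

Li₃PO₄(s) ⇌ 3 Li⁺(aq) + PO₄³⁻(aq)
With Li⁺ already at 7.7×10⁻² mol/L and s small, take [Li⁺] ≈ 7.7×10⁻² mol/L and [PO₄³⁻] = s.
Ksp = [Li⁺]^3[PO₄³⁻] = (7.7×10⁻²)^3s
s = 5.9×10⁻⁹ / (7.7×10⁻²)^3 = 1.3×10⁻⁵
s = 1.3×10⁻⁵ mol/L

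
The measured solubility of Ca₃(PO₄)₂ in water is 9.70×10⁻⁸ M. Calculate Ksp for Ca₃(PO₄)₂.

Ksp = 9.27×10⁻³⁴

Ca₃(PO₄)₂(s) ⇌ 3 Ca²⁺(aq) + 2 PO₄³⁻(aq)
For each mole of Ca₃(PO₄)₂ that dissolves per liter, [Ca²⁺] = 3s and [PO₄³⁻] = 2s; let s denote this solubility.
Ksp = [Ca²⁺]^3[PO₄³⁻]^2 = (3s)^3 · (2s)^2 = 108s^5
Ksp = 108 × (9.70×10⁻⁸)^5 = 9.27×10⁻³⁴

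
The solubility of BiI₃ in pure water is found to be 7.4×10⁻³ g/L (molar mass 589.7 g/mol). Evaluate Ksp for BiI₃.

Molar solubility s = (7.4×10⁻³ g/L) / (589.7 g/mol) = 1.255×10⁻⁵ mol/L
BiI₃(s) ⇌ Bi³⁺(aq) + 3 I⁻(aq)
With molar solubility s: [Bi³⁺] = s, [I⁻] = 3s.
Ksp = [Bi³⁺][I⁻]^3 = s · (3s)^3 = 27s^4
Ksp = 27 × (1.255×10⁻⁵)^4 = 6.7×10⁻¹⁹

Ksp = 6.7×10⁻¹⁹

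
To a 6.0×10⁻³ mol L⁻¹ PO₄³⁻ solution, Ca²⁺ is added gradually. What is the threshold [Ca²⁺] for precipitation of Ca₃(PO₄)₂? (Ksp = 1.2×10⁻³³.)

The threshold for precipitation is Q = Ksp.
Ca₃(PO₄)₂(s) ⇌ 3 Ca²⁺(aq) + 2 PO₄³⁻(aq)
Ksp = [Ca²⁺]^3[PO₄³⁻]^2 = [Ca²⁺]^3(6.0×10⁻³)^2
[Ca²⁺]^3 = 1.2×10⁻³³ / (6.0×10⁻³)^2 = 3.3×10⁻²⁹
[Ca²⁺] = 3.2×10⁻¹⁰ mol L⁻¹

3.2×10⁻¹⁰ M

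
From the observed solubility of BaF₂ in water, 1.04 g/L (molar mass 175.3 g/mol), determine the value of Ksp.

Molar solubility s = (1.04 g/L) / (175.3 g/mol) = 5.9327×10⁻³ mol/L
BaF₂(s) ⇌ Ba²⁺(aq) + 2 F⁻(aq)
With molar solubility s: [Ba²⁺] = s, [F⁻] = 2s.
Ksp = [Ba²⁺][F⁻]^2 = s · (2s)^2 = 4s^3
Ksp = 4 × (5.9327×10⁻³)^3 = 8.35×10⁻⁷

Ksp = 8.35×10⁻⁷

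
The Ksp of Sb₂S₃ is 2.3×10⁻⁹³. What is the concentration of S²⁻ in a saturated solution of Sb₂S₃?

Sb₂S₃(s) ⇌ 2 Sb³⁺(aq) + 3 S²⁻(aq)
With molar solubility s: [Sb³⁺] = 2s, [S²⁻] = 3s.
Ksp = [Sb³⁺]^2[S²⁻]^3 = (2s)^2 · (3s)^3 = 108s^5 = 2.3×10⁻⁹³
s = 1.2×10⁻¹⁹ mol L⁻¹
[S²⁻] = 3s = 3.5×10⁻¹⁹ mol L⁻¹

3.5×10⁻¹⁹ M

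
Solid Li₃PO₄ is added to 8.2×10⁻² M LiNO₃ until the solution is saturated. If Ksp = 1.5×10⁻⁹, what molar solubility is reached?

2.7×10⁻⁶ M

Li₃PO₄(s) ⇌ 3 Li⁺(aq) + PO₄³⁻(aq)
The solution already contains Li⁺ at 8.2×10⁻² M. Let s be the molar solubility of Li₃PO₄.
[Li⁺] ≈ 8.2×10⁻² M (common ion dominates); [PO₄³⁻] = s.
Ksp = [Li⁺]^3[PO₄³⁻] = (8.2×10⁻²)^3s
s = 1.5×10⁻⁹ / (8.2×10⁻²)^3 = 2.7×10⁻⁶
s = 2.7×10⁻⁶ M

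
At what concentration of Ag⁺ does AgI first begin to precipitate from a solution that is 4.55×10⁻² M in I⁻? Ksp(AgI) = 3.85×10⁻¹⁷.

8.46×10⁻¹⁶ M

Each salt precipitates once Q = Ksp for that salt.
AgI(s) ⇌ Ag⁺(aq) + I⁻(aq)
Ksp = [Ag⁺][I⁻] = [Ag⁺](4.55×10⁻²)
[Ag⁺] = 3.85×10⁻¹⁷ / (4.55×10⁻²) = 8.46×10⁻¹⁶
[Ag⁺] = 8.46×10⁻¹⁶ M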